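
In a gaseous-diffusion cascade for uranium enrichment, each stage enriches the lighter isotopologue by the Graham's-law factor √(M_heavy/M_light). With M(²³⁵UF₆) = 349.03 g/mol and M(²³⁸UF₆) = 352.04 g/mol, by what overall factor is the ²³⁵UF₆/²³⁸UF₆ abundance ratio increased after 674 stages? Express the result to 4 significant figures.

18.06

The single-stage factor is √(M_heavy/M_light), so 674 stages give [√(352.04/349.03)]^674 = (352.04/349.03)^(674/2).
= 1.00862^337 = 18.06.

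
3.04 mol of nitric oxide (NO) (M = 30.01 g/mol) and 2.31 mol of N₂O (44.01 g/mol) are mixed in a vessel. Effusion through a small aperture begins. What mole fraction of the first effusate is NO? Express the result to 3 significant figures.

Each component's effusion rate ∝ (its partial pressure)·(1/√M) ∝ n_i/√M_i.
x_NO(eff) = (n_NO/√M_NO) / (n_NO/√M_NO + n_N₂O/√M_N₂O)
= (3.04/√30.01) / (3.04/√30.01 + 2.31/√44.01) = 0.5549/(0.5549 + 0.3482) = 0.614.

0.614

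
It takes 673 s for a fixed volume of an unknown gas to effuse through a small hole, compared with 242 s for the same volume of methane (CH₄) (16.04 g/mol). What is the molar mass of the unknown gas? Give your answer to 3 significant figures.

124 g/mol

By Graham's law, t_X/t_CH₄ = √(M_X/M_CH₄).
673/242 = 2.781 = √(M_X/16.04)
M_X = 16.04 × 2.781² = 16.04 × 7.734 = 124 g/mol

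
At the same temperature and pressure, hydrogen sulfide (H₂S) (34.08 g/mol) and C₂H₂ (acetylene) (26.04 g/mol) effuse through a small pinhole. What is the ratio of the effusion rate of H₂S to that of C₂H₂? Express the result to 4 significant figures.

Using Graham's law: rate_H₂S/rate_C₂H₂ = √(M_C₂H₂/M_H₂S) = √(26.04/34.08) = √0.7641 = 0.8741.

0.8741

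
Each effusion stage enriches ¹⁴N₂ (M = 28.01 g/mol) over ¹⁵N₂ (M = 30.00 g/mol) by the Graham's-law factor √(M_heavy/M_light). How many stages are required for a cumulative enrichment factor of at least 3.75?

39

Per stage α = (30.00/28.01)^(1/2) = 1.07105^0.5, giving ln α = 0.03432.
Need α^N ≥ 3.75 ⇒ N ≥ ln(3.75) / ln α = 1.322 / 0.03432 = 38.52.
So at least 39 stages are needed.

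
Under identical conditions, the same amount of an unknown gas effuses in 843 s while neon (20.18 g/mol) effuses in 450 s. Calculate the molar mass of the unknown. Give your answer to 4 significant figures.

70.82 g/mol

Graham's law gives t_X/t_Ne = √(M_X/M_Ne).
843/450 = 1.873 = √(M_X/20.18)
M_X = 20.18 × 1.873² = 20.18 × 3.509 = 70.82 g/mol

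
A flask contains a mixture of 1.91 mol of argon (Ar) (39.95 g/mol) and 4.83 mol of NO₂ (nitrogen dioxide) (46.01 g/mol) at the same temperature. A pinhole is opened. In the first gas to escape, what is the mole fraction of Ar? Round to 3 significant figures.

Each component's effusion rate ∝ (its partial pressure)·(1/√M) ∝ n_i/√M_i.
Mole fraction of Ar in the effusate = (n_Ar/√M_Ar) / (n_Ar/√M_Ar + n_NO₂/√M_NO₂)
= (1.91/√39.95) / (1.91/√39.95 + 4.83/√46.01) = 0.3022/(0.3022 + 0.7121) = 0.298.

0.298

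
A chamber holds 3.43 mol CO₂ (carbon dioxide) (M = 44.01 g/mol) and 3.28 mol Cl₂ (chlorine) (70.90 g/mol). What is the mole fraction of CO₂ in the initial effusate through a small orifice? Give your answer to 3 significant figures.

0.570

The effusion rate of species i is ∝ p_i/√M_i ∝ n_i/√M_i.
x_CO₂(eff) = (n_CO₂/√M_CO₂) / (n_CO₂/√M_CO₂ + n_Cl₂/√M_Cl₂)
= (3.43/√44.01) / (3.43/√44.01 + 3.28/√70.90) = 0.5170/(0.5170 + 0.3895) = 0.570.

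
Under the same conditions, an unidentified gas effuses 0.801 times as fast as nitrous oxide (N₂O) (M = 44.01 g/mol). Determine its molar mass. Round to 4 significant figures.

68.59 g/mol

Graham's law gives rate_X/rate_N₂O = √(M_N₂O/M_X).
0.801 = √(44.01/M_X)
M_X = 44.01 / 0.801² = 44.01 / 0.6416 = 68.59 g/mol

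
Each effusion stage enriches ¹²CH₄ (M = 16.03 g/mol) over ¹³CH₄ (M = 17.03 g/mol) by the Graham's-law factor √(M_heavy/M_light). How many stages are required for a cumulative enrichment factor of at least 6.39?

62

Single-stage factor α = √(17.03/16.03), so ln α = ½ ln(1.06238) = 0.03026.
Need α^N ≥ 6.39 ⇒ N ≥ ln(6.39) / ln α = 1.855 / 0.03026 = 61.30.
Minimum whole number of stages: N = 62.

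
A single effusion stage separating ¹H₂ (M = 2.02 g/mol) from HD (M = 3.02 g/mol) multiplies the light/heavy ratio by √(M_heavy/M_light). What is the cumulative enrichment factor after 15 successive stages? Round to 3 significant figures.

20.4

The single-stage factor is √(M_heavy/M_light), so 15 stages give [√(3.02/2.02)]^15 = (3.02/2.02)^(15/2).
= 1.49505^(15/2) = 20.4.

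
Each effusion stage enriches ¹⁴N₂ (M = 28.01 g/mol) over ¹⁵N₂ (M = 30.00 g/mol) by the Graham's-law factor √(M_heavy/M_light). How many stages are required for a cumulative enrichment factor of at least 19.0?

86

With α = √(30.00/28.01) per stage, ln α = ½ ln(1.07105) = 0.03432.
Need α^N ≥ 19.0 ⇒ N ≥ ln(19.0) / ln α = 2.944 / 0.03432 = 85.80.
Rounding up, N = 86 stages.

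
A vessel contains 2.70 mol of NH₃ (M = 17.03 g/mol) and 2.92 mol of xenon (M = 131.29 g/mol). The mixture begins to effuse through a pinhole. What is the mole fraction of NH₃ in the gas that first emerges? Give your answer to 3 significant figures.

Each component's effusion rate ∝ (its partial pressure)·(1/√M) ∝ n_i/√M_i.
So x_NH₃ in the escaping gas = (n_NH₃/√M_NH₃) / Σ(n_i/√M_i)
= (2.70/√17.03) / (2.70/√17.03 + 2.92/√131.29) = 0.6543/(0.6543 + 0.2548) = 0.720.

0.720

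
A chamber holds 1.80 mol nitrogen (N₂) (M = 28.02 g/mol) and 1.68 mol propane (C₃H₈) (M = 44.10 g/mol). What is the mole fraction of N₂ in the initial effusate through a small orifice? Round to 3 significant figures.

0.573

Effusion rate of each component ∝ n_i/√M_i (partial pressure × 1/√M).
x_N₂(eff) = (n_N₂/√M_N₂) / (n_N₂/√M_N₂ + n_C₃H₈/√M_C₃H₈)
= (1.80/√28.02) / (1.80/√28.02 + 1.68/√44.10) = 0.3400/(0.3400 + 0.2530) = 0.573.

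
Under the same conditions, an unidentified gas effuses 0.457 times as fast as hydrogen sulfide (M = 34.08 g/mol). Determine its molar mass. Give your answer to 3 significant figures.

Since effusion rate ∝ 1/√M, rate_X/rate_H₂S = √(M_H₂S/M_X).
0.457 = √(34.08/M_X)
M_X = 34.08 / 0.457² = 34.08 / 0.2088 = 163 g/mol

163 g/mol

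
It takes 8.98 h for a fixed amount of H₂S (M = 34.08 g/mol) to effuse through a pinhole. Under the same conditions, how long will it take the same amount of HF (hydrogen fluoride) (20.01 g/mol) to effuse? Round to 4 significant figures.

Since effusion rate ∝ 1/√M, t_HF/t_H₂S = √(M_HF/M_H₂S) = √(20.01/34.08) = √0.5871 = 0.7663.
So the time for HF is 8.98 × 0.7663 = 6.881 h.

6.881 h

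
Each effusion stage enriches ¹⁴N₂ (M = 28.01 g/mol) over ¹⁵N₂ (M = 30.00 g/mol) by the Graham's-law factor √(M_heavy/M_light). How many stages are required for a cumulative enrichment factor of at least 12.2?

Single-stage factor α = √(30.00/28.01), so ln α = ½ ln(1.07105) = 0.03432.
Need α^N ≥ 12.2 ⇒ N ≥ ln(12.2) / ln α = 2.501 / 0.03432 = 72.89.
Rounding up, N = 73 stages.

73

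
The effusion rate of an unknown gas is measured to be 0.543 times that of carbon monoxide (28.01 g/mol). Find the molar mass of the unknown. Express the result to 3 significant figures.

95.0 g/mol

By Graham's law, rate_X/rate_CO = √(M_CO/M_X).
0.543 = √(28.01/M_X)
M_X = 28.01 / 0.543² = 28.01 / 0.2948 = 95.0 g/mol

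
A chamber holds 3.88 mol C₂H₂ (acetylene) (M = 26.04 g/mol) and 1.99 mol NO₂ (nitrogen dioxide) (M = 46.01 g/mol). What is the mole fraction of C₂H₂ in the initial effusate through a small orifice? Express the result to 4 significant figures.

0.7216

Effusion rate of each component ∝ n_i/√M_i (partial pressure × 1/√M).
x_C₂H₂(eff) = (n_C₂H₂/√M_C₂H₂) / (n_C₂H₂/√M_C₂H₂ + n_NO₂/√M_NO₂)
= (3.88/√26.04) / (3.88/√26.04 + 1.99/√46.01) = 0.7603/(0.7603 + 0.2934) = 0.7216.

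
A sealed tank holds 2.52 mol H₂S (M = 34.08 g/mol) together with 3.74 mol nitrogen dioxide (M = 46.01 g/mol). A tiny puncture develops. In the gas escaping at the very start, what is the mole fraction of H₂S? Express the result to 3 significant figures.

0.439

Effusion rate of each component ∝ n_i/√M_i (partial pressure × 1/√M).
Mole fraction of H₂S in the effusate = (n_H₂S/√M_H₂S) / (n_H₂S/√M_H₂S + n_NO₂/√M_NO₂)
= (2.52/√34.08) / (2.52/√34.08 + 3.74/√46.01) = 0.4317/(0.4317 + 0.5514) = 0.439.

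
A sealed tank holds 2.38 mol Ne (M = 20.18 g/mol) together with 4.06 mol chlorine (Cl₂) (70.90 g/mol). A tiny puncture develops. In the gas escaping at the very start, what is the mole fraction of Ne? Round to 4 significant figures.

0.5235

Rate_i ∝ x_i/√M_i (Graham's law weighted by mole fraction), so the effusate composition follows n_i/√M_i.
So x_Ne in the escaping gas = (n_Ne/√M_Ne) / Σ(n_i/√M_i)
= (2.38/√20.18) / (2.38/√20.18 + 4.06/√70.90) = 0.5298/(0.5298 + 0.4822) = 0.5235.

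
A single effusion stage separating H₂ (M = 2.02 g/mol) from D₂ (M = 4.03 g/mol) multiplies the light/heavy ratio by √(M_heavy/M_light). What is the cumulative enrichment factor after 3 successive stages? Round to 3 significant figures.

Overall factor = α^3 with α = √(4.03/2.02), i.e. (4.03/2.02)^(3/2).
= 1.99505^(3/2) = 2.82.

2.82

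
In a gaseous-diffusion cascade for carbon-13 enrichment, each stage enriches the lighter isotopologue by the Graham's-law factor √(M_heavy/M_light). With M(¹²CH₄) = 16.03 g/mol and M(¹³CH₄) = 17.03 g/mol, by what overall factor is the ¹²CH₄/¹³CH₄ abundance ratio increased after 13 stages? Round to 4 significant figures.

1.482

The single-stage factor is √(M_heavy/M_light), so 13 stages give [√(17.03/16.03)]^13 = (17.03/16.03)^(13/2).
= 1.06238^(13/2) = 1.482.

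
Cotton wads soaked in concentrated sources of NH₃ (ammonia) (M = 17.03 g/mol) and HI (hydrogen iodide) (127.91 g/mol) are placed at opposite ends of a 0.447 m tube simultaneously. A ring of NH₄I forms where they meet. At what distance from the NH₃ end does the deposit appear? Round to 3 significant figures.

Distances travelled in equal time are proportional to diffusion rates, so d_NH₃/d_HI = √(M_HI/M_NH₃) = √(127.91/17.03) = 2.741.
With d_NH₃ + d_HI = 0.447 m, d_HI = 0.447/(1 + 2.741) = 0.1195 m.
d_NH₃ = 0.447 − 0.1195 = 0.328 m.

0.328 m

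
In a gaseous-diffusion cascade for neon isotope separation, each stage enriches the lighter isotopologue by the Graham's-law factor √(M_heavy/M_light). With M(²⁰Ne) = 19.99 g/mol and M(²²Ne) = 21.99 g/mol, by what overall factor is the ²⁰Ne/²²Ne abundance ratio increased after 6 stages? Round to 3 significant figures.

1.33

The single-stage factor is √(M_heavy/M_light), so 6 stages give [√(21.99/19.99)]^6 = (21.99/19.99)^(6/2).
= 1.10005^3 = 1.33.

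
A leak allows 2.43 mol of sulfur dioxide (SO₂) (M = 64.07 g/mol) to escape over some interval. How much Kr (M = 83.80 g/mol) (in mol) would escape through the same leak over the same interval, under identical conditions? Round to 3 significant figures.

2.12 mol

Graham's law gives rate_Kr/rate_SO₂ = √(M_SO₂/M_Kr) = √(64.07/83.80) = √0.7646 = 0.8744.
So the amount for Kr is 2.43 × 0.8744 = 2.12 mol.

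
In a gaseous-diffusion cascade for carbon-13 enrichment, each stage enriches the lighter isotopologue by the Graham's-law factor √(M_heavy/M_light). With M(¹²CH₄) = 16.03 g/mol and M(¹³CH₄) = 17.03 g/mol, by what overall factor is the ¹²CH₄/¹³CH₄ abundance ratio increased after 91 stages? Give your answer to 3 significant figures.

Each stage multiplies the ratio by α = √(17.03/16.03), so after 91 stages the overall factor is α^91 = (17.03/16.03)^(91/2).
= 1.06238^(91/2) = 15.7.

15.7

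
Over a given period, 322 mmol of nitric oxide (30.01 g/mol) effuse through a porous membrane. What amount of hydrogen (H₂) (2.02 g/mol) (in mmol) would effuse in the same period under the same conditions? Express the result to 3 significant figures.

From Graham's law, rate_H₂/rate_NO = √(M_NO/M_H₂) = √(30.01/2.02) = √14.86 = 3.854.
So the amount for H₂ is 322 × 3.854 = 1240 mmol.

1240 mmol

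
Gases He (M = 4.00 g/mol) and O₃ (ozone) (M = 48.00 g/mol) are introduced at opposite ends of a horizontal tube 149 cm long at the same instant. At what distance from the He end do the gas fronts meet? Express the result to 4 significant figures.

In equal time, each gas travels a distance ∝ its rate ∝ 1/√M, so d_He/d_O₃ = √(M_O₃/M_He) = √(48.00/4.00) = 3.464.
With d_He + d_O₃ = 149 cm, d_O₃ = 149/(1 + 3.464) = 33.38 cm.
d_He = 149 − 33.38 = 115.6 cm.

115.6 cm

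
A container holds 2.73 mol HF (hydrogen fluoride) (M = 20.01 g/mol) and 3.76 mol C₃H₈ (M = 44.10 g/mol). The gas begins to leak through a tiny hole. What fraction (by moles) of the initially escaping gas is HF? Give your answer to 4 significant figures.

The effusion rate of species i is ∝ p_i/√M_i ∝ n_i/√M_i.
So x_HF in the escaping gas = (n_HF/√M_HF) / Σ(n_i/√M_i)
= (2.73/√20.01) / (2.73/√20.01 + 3.76/√44.10) = 0.6103/(0.6103 + 0.5662) = 0.5187.

0.5187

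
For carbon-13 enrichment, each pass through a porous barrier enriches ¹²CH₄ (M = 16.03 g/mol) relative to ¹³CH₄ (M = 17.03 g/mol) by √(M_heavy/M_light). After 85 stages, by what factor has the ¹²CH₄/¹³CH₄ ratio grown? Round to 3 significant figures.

13.1

After 85 stages the ratio has grown by (√(17.03/16.03))^85 = (17.03/16.03)^(85/2).
= 1.06238^(85/2) = 13.1.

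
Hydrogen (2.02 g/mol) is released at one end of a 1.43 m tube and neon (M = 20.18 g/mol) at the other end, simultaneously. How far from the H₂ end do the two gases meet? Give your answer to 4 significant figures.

1.086 m

Distances travelled in equal time are proportional to diffusion rates, so d_H₂/d_Ne = √(M_Ne/M_H₂) = √(20.18/2.02) = 3.161.
With d_H₂ + d_Ne = 1.43 m, d_Ne = 1.43/(1 + 3.161) = 0.3437 m.
d_H₂ = 1.43 − 0.3437 = 1.086 m.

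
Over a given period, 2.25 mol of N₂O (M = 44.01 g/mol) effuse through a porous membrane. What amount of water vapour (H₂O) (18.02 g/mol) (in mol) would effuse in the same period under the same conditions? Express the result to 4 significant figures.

Using Graham's law: rate_H₂O/rate_N₂O = √(M_N₂O/M_H₂O) = √(44.01/18.02) = √2.442 = 1.563.
So the amount for H₂O is 2.25 × 1.563 = 3.516 mol.

3.516 mol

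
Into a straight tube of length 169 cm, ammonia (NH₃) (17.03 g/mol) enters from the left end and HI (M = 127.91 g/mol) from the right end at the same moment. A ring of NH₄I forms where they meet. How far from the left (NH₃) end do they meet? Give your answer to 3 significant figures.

The fronts meet when d_NH₃ + d_HI = L with d_NH₃/d_HI = √(M_HI/M_NH₃) (Graham's law). Here √(M_HI/M_NH₃) = √(127.91/17.03) = 2.741.
With d_NH₃ + d_HI = 169 cm, d_HI = 169/(1 + 2.741) = 45.18 cm.
d_NH₃ = 169 − 45.18 = 124 cm.

124 cm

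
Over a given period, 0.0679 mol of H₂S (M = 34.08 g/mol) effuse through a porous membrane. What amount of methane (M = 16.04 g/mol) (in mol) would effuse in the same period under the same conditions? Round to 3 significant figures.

0.0990 mol

Graham's law gives rate_CH₄/rate_H₂S = √(M_H₂S/M_CH₄) = √(34.08/16.04) = √2.125 = 1.458.
So the amount for CH₄ is 0.0679 × 1.458 = 0.0990 mol.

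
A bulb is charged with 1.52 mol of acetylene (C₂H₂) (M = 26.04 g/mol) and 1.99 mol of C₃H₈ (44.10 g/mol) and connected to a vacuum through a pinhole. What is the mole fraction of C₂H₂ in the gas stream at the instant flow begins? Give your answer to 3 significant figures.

The effusion rate of species i is ∝ p_i/√M_i ∝ n_i/√M_i.
Mole fraction of C₂H₂ in the effusate = (n_C₂H₂/√M_C₂H₂) / (n_C₂H₂/√M_C₂H₂ + n_C₃H₈/√M_C₃H₈)
= (1.52/√26.04) / (1.52/√26.04 + 1.99/√44.10) = 0.2979/(0.2979 + 0.2997) = 0.498.

0.498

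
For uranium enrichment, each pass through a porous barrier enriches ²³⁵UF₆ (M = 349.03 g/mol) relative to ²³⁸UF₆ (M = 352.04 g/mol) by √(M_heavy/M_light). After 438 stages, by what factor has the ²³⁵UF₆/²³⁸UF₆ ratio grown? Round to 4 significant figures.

6.557

The single-stage factor is √(M_heavy/M_light), so 438 stages give [√(352.04/349.03)]^438 = (352.04/349.03)^(438/2).
= 1.00862^219 = 6.557.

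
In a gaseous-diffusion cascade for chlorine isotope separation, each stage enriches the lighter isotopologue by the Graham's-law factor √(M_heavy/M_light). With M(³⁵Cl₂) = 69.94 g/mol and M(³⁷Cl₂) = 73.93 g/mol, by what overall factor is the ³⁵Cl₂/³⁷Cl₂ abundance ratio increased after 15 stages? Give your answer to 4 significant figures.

1.516

After 15 stages the ratio has grown by (√(73.93/69.94))^15 = (73.93/69.94)^(15/2).
= 1.05705^(15/2) = 1.516.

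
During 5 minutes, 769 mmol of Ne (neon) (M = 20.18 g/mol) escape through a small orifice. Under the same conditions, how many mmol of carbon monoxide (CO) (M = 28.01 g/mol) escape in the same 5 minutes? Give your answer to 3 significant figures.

By Graham's law, rate_CO/rate_Ne = √(M_Ne/M_CO) = √(20.18/28.01) = √0.7205 = 0.8488.
So the amount for CO is 769 × 0.8488 = 653 mmol.

653 mmol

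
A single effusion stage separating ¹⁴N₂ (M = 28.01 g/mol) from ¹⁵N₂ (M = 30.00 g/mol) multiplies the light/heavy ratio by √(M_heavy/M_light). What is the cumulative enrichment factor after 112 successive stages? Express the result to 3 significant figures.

Each stage multiplies the ratio by α = √(30.00/28.01), so after 112 stages the overall factor is α^112 = (30.00/28.01)^(112/2).
= 1.07105^56 = 46.7.

46.7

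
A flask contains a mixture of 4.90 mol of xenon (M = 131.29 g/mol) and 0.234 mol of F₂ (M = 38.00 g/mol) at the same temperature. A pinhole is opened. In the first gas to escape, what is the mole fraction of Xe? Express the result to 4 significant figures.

Effusion rate of each component ∝ n_i/√M_i (partial pressure × 1/√M).
x_Xe(eff) = (n_Xe/√M_Xe) / (n_Xe/√M_Xe + n_F₂/√M_F₂)
= (4.90/√131.29) / (4.90/√131.29 + 0.234/√38.00) = 0.4276/(0.4276 + 0.03796) = 0.9185.

0.9185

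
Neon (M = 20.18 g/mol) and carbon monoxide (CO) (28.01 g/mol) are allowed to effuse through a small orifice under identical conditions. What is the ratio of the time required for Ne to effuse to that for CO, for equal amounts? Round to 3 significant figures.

From Graham's law, t_Ne/t_CO = √(M_Ne/M_CO) = √(20.18/28.01) = √0.7205 = 0.849.

0.849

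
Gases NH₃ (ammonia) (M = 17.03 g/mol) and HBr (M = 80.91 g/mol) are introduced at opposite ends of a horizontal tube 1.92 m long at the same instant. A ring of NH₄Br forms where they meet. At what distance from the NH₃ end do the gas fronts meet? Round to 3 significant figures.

1.32 m

The fronts meet when d_NH₃ + d_HBr = L with d_NH₃/d_HBr = √(M_HBr/M_NH₃) (Graham's law). Here √(M_HBr/M_NH₃) = √(80.91/17.03) = 2.180.
With d_NH₃ + d_HBr = 1.92 m, d_HBr = 1.92/(1 + 2.180) = 0.6038 m.
d_NH₃ = 1.92 − 0.6038 = 1.32 m.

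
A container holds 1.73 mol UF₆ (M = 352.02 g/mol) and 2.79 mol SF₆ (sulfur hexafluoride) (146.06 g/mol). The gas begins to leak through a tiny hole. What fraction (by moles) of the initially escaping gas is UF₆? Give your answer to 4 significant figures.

0.2854

Rate_i ∝ x_i/√M_i (Graham's law weighted by mole fraction), so the effusate composition follows n_i/√M_i.
x_UF₆(eff) = (n_UF₆/√M_UF₆) / (n_UF₆/√M_UF₆ + n_SF₆/√M_SF₆)
= (1.73/√352.02) / (1.73/√352.02 + 2.79/√146.06) = 0.09221/(0.09221 + 0.2309) = 0.2854.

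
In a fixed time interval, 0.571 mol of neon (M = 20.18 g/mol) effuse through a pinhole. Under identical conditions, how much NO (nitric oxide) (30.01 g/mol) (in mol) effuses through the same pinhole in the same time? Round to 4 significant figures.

Graham's law gives rate_NO/rate_Ne = √(M_Ne/M_NO) = √(20.18/30.01) = √0.6724 = 0.8200.
So the amount for NO is 0.571 × 0.8200 = 0.4682 mol.

0.4682 mol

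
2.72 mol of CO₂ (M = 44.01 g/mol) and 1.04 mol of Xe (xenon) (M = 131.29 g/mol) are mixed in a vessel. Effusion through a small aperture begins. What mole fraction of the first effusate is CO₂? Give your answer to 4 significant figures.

0.8188

Effusion rate of each component ∝ n_i/√M_i (partial pressure × 1/√M).
So x_CO₂ in the escaping gas = (n_CO₂/√M_CO₂) / Σ(n_i/√M_i)
= (2.72/√44.01) / (2.72/√44.01 + 1.04/√131.29) = 0.4100/(0.4100 + 0.09076) = 0.8188.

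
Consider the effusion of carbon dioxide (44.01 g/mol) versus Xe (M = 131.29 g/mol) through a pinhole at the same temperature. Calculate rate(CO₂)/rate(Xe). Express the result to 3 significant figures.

Graham's law gives rate_CO₂/rate_Xe = √(M_Xe/M_CO₂) = √(131.29/44.01) = √2.983 = 1.73.

1.73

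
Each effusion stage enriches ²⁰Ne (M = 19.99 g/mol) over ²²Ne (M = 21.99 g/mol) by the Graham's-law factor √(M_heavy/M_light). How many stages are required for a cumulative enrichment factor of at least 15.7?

Per stage α = (21.99/19.99)^(1/2) = 1.10005^0.5, giving ln α = 0.04768.
Need α^N ≥ 15.7 ⇒ N ≥ ln(15.7) / ln α = 2.754 / 0.04768 = 57.76.
So at least 58 stages are needed.

58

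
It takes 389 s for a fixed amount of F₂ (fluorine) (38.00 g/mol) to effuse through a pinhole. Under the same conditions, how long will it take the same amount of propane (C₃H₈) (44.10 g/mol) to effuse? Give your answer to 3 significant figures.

By Graham's law, t_C₃H₈/t_F₂ = √(M_C₃H₈/M_F₂) = √(44.10/38.00) = √1.161 = 1.077.
So the time for C₃H₈ is 389 × 1.077 = 419 s.

419 s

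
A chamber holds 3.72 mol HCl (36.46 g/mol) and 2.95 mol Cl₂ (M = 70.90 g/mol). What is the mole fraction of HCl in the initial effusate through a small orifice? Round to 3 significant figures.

0.637

Rate_i ∝ x_i/√M_i (Graham's law weighted by mole fraction), so the effusate composition follows n_i/√M_i.
x_HCl(eff) = (n_HCl/√M_HCl) / (n_HCl/√M_HCl + n_Cl₂/√M_Cl₂)
= (3.72/√36.46) / (3.72/√36.46 + 2.95/√70.90) = 0.6161/(0.6161 + 0.3503) = 0.637.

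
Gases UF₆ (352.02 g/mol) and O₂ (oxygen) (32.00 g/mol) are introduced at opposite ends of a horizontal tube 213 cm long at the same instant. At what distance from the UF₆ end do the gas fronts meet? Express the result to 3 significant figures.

Graham's law gives d_UF₆/d_O₂ = rate_UF₆/rate_O₂ = √(M_O₂/M_UF₆) = √(32.00/352.02) = 0.3015.
With d_UF₆ + d_O₂ = 213 cm, d_O₂ = 213/(1 + 0.3015) = 163.7 cm.
d_UF₆ = 213 − 163.7 = 49.3 cm.

49.3 cm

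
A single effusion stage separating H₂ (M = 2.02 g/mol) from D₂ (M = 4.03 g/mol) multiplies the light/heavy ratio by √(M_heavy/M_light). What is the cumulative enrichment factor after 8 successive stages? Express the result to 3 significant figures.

Overall factor = α^8 with α = √(4.03/2.02), i.e. (4.03/2.02)^(8/2).
= 1.99505^4 = 15.8.

15.8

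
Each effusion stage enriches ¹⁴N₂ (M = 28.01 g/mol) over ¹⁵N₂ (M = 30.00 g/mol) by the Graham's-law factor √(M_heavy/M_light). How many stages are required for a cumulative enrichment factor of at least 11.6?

72

Single-stage factor α = √(30.00/28.01), so ln α = ½ ln(1.07105) = 0.03432.
Need α^N ≥ 11.6 ⇒ N ≥ ln(11.6) / ln α = 2.451 / 0.03432 = 71.42.
So at least 72 stages are needed.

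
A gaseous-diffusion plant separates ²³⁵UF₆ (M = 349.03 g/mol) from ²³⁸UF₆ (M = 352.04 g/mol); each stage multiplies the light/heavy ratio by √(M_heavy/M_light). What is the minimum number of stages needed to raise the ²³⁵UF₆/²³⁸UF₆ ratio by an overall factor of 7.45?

468

Single-stage factor α = √(352.04/349.03), so ln α = ½ ln(1.00862) = 0.004293.
Need α^N ≥ 7.45 ⇒ N ≥ ln(7.45) / ln α = 2.008 / 0.004293 = 467.74.
So at least 468 stages are needed.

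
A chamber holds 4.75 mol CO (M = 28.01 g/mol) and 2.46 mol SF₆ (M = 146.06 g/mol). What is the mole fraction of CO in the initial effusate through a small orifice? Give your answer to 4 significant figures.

0.8151

Effusion rate of each component ∝ n_i/√M_i (partial pressure × 1/√M).
Mole fraction of CO in the effusate = (n_CO/√M_CO) / (n_CO/√M_CO + n_SF₆/√M_SF₆)
= (4.75/√28.01) / (4.75/√28.01 + 2.46/√146.06) = 0.8975/(0.8975 + 0.2035) = 0.8151.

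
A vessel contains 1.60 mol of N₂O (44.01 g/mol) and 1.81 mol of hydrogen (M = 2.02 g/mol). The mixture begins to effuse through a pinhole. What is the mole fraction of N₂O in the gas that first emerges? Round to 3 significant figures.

The effusion rate of species i is ∝ p_i/√M_i ∝ n_i/√M_i.
So x_N₂O in the escaping gas = (n_N₂O/√M_N₂O) / Σ(n_i/√M_i)
= (1.60/√44.01) / (1.60/√44.01 + 1.81/√2.02) = 0.2412/(0.2412 + 1.274) = 0.159.

0.159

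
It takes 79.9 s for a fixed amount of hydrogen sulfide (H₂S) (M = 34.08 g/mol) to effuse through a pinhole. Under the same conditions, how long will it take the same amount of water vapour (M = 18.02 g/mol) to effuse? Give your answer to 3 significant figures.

58.1 s

Graham's law gives t_H₂O/t_H₂S = √(M_H₂O/M_H₂S) = √(18.02/34.08) = √0.5288 = 0.7272.
So the time for H₂O is 79.9 × 0.7272 = 58.1 s.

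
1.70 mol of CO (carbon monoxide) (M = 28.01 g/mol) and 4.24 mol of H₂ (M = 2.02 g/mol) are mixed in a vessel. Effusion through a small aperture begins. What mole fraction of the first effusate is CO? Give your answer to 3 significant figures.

0.0972

The effusion rate of species i is ∝ p_i/√M_i ∝ n_i/√M_i.
So x_CO in the escaping gas = (n_CO/√M_CO) / Σ(n_i/√M_i)
= (1.70/√28.01) / (1.70/√28.01 + 4.24/√2.02) = 0.3212/(0.3212 + 2.983) = 0.0972.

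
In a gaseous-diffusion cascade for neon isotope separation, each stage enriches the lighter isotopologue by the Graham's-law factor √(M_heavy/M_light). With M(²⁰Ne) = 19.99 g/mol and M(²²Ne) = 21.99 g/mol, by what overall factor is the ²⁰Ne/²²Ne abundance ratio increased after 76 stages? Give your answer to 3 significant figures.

After 76 stages the ratio has grown by (√(21.99/19.99))^76 = (21.99/19.99)^(76/2).
= 1.10005^38 = 37.5.

37.5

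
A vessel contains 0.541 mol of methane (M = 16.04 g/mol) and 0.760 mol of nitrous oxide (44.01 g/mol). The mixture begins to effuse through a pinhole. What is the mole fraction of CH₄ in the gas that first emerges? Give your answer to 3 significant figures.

0.541

The effusion rate of species i is ∝ p_i/√M_i ∝ n_i/√M_i.
So x_CH₄ in the escaping gas = (n_CH₄/√M_CH₄) / Σ(n_i/√M_i)
= (0.541/√16.04) / (0.541/√16.04 + 0.760/√44.01) = 0.1351/(0.1351 + 0.1146) = 0.541.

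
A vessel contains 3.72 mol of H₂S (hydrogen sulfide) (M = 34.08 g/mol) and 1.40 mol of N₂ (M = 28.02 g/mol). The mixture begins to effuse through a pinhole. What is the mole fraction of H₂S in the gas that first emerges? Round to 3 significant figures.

Rate_i ∝ x_i/√M_i (Graham's law weighted by mole fraction), so the effusate composition follows n_i/√M_i.
So x_H₂S in the escaping gas = (n_H₂S/√M_H₂S) / Σ(n_i/√M_i)
= (3.72/√34.08) / (3.72/√34.08 + 1.40/√28.02) = 0.6372/(0.6372 + 0.2645) = 0.707.

0.707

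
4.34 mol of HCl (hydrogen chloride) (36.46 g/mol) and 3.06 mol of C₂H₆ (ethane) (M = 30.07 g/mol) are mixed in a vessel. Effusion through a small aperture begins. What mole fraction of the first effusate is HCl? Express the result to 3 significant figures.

Each component's effusion rate ∝ (its partial pressure)·(1/√M) ∝ n_i/√M_i.
x_HCl(eff) = (n_HCl/√M_HCl) / (n_HCl/√M_HCl + n_C₂H₆/√M_C₂H₆)
= (4.34/√36.46) / (4.34/√36.46 + 3.06/√30.07) = 0.7188/(0.7188 + 0.5580) = 0.563.

0.563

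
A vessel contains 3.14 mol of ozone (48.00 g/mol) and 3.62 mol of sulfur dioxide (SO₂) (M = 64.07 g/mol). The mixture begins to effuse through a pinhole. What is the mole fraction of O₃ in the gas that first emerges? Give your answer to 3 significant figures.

0.501

Rate_i ∝ x_i/√M_i (Graham's law weighted by mole fraction), so the effusate composition follows n_i/√M_i.
x_O₃(eff) = (n_O₃/√M_O₃) / (n_O₃/√M_O₃ + n_SO₂/√M_SO₂)
= (3.14/√48.00) / (3.14/√48.00 + 3.62/√64.07) = 0.4532/(0.4532 + 0.4523) = 0.501.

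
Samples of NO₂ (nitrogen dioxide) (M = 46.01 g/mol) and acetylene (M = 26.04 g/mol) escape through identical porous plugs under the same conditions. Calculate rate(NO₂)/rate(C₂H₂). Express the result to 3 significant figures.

Using Graham's law: rate_NO₂/rate_C₂H₂ = √(M_C₂H₂/M_NO₂) = √(26.04/46.01) = √0.5660 = 0.752.

0.752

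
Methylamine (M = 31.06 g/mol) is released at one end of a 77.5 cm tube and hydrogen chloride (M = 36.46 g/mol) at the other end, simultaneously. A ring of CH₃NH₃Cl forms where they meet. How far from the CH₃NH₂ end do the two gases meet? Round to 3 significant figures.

In equal time, each gas travels a distance ∝ its rate ∝ 1/√M, so d_CH₃NH₂/d_HCl = √(M_HCl/M_CH₃NH₂) = √(36.46/31.06) = 1.083.
With d_CH₃NH₂ + d_HCl = 77.5 cm, d_HCl = 77.5/(1 + 1.083) = 37.20 cm.
d_CH₃NH₂ = 77.5 − 37.20 = 40.3 cm.

40.3 cm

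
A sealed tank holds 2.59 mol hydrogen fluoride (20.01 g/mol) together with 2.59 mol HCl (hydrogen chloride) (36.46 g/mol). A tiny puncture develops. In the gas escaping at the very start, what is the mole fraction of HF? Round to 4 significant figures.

Each component's effusion rate ∝ (its partial pressure)·(1/√M) ∝ n_i/√M_i.
Mole fraction of HF in the effusate = (n_HF/√M_HF) / (n_HF/√M_HF + n_HCl/√M_HCl)
= (2.59/√20.01) / (2.59/√20.01 + 2.59/√36.46) = 0.5790/(0.5790 + 0.4289) = 0.5744.

0.5744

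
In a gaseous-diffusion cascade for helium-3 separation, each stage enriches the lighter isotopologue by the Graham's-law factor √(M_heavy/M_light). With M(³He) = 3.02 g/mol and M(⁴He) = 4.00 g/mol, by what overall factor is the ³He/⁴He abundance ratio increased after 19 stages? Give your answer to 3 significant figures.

14.4

Overall factor = α^19 with α = √(4.00/3.02), i.e. (4.00/3.02)^(19/2).
= 1.32450^(19/2) = 14.4.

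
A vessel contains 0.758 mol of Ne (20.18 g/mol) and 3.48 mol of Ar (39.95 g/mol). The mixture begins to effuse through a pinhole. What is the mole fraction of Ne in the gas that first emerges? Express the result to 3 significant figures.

Each component's effusion rate ∝ (its partial pressure)·(1/√M) ∝ n_i/√M_i.
Mole fraction of Ne in the effusate = (n_Ne/√M_Ne) / (n_Ne/√M_Ne + n_Ar/√M_Ar)
= (0.758/√20.18) / (0.758/√20.18 + 3.48/√39.95) = 0.1687/(0.1687 + 0.5506) = 0.235.

0.235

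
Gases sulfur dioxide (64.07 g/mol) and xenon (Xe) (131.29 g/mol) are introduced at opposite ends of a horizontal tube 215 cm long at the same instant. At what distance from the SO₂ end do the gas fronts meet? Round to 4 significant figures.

Distances travelled in equal time are proportional to diffusion rates, so d_SO₂/d_Xe = √(M_Xe/M_SO₂) = √(131.29/64.07) = 1.431.
With d_SO₂ + d_Xe = 215 cm, d_Xe = 215/(1 + 1.431) = 88.42 cm.
d_SO₂ = 215 − 88.42 = 126.6 cm.

126.6 cm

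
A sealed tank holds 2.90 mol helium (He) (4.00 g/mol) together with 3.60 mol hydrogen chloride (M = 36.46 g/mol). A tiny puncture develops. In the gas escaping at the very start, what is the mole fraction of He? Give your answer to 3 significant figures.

0.709

Effusion rate of each component ∝ n_i/√M_i (partial pressure × 1/√M).
Mole fraction of He in the effusate = (n_He/√M_He) / (n_He/√M_He + n_HCl/√M_HCl)
= (2.90/√4.00) / (2.90/√4.00 + 3.60/√36.46) = 1.450/(1.450 + 0.5962) = 0.709.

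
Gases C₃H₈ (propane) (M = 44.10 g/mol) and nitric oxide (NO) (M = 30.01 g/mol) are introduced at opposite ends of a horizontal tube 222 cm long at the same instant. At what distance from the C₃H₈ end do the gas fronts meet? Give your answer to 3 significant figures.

100 cm

The fronts meet when d_C₃H₈ + d_NO = L with d_C₃H₈/d_NO = √(M_NO/M_C₃H₈) (Graham's law). Here √(M_NO/M_C₃H₈) = √(30.01/44.10) = 0.8249.
With d_C₃H₈ + d_NO = 222 cm, d_NO = 222/(1 + 0.8249) = 121.6 cm.
d_C₃H₈ = 222 − 121.6 = 100 cm.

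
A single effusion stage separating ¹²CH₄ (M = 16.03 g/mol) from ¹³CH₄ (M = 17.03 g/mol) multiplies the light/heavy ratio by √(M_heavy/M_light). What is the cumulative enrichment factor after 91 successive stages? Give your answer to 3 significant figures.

Each stage multiplies the ratio by α = √(17.03/16.03), so after 91 stages the overall factor is α^91 = (17.03/16.03)^(91/2).
= 1.06238^(91/2) = 15.7.

15.7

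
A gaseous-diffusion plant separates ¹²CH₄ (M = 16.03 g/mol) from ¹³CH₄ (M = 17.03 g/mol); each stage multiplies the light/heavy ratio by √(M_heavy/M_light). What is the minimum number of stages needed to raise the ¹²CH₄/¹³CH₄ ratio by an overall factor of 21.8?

102

With α = √(17.03/16.03) per stage, ln α = ½ ln(1.06238) = 0.03026.
Need α^N ≥ 21.8 ⇒ N ≥ ln(21.8) / ln α = 3.082 / 0.03026 = 101.86.
Rounding up, N = 102 stages.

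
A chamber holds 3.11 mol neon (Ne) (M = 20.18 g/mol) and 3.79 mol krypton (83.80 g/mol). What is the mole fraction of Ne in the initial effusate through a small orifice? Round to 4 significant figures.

Each component's effusion rate ∝ (its partial pressure)·(1/√M) ∝ n_i/√M_i.
Mole fraction of Ne in the effusate = (n_Ne/√M_Ne) / (n_Ne/√M_Ne + n_Kr/√M_Kr)
= (3.11/√20.18) / (3.11/√20.18 + 3.79/√83.80) = 0.6923/(0.6923 + 0.4140) = 0.6258.

0.6258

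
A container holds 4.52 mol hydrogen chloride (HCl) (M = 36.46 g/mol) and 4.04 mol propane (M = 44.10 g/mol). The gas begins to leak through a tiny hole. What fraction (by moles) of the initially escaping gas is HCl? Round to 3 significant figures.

0.552

Each component's effusion rate ∝ (its partial pressure)·(1/√M) ∝ n_i/√M_i.
Mole fraction of HCl in the effusate = (n_HCl/√M_HCl) / (n_HCl/√M_HCl + n_C₃H₈/√M_C₃H₈)
= (4.52/√36.46) / (4.52/√36.46 + 4.04/√44.10) = 0.7486/(0.7486 + 0.6084) = 0.552.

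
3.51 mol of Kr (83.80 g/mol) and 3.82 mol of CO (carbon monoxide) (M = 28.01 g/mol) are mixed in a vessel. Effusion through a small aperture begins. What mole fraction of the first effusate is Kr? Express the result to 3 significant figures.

The effusion rate of species i is ∝ p_i/√M_i ∝ n_i/√M_i.
So x_Kr in the escaping gas = (n_Kr/√M_Kr) / Σ(n_i/√M_i)
= (3.51/√83.80) / (3.51/√83.80 + 3.82/√28.01) = 0.3834/(0.3834 + 0.7218) = 0.347.

0.347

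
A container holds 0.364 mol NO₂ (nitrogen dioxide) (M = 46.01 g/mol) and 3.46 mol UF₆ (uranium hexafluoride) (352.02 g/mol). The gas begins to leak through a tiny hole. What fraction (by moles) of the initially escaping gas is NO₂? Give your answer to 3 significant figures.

0.225

The effusion rate of species i is ∝ p_i/√M_i ∝ n_i/√M_i.
x_NO₂(eff) = (n_NO₂/√M_NO₂) / (n_NO₂/√M_NO₂ + n_UF₆/√M_UF₆)
= (0.364/√46.01) / (0.364/√46.01 + 3.46/√352.02) = 0.05366/(0.05366 + 0.1844) = 0.225.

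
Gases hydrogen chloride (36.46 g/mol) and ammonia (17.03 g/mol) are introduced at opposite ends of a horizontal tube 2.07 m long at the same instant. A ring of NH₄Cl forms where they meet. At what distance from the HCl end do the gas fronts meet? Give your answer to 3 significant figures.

The fronts meet when d_HCl + d_NH₃ = L with d_HCl/d_NH₃ = √(M_NH₃/M_HCl) (Graham's law). Here √(M_NH₃/M_HCl) = √(17.03/36.46) = 0.6834.
With d_HCl + d_NH₃ = 2.07 m, d_NH₃ = 2.07/(1 + 0.6834) = 1.230 m.
d_HCl = 2.07 − 1.230 = 0.840 m.

0.840 m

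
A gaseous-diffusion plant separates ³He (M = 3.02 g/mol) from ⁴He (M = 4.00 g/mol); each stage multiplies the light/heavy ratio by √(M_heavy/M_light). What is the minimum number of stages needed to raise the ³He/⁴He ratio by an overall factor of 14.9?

With α = √(4.00/3.02) per stage, ln α = ½ ln(1.32450) = 0.1405.
Need α^N ≥ 14.9 ⇒ N ≥ ln(14.9) / ln α = 2.701 / 0.1405 = 19.22.
Rounding up, N = 20 stages.

20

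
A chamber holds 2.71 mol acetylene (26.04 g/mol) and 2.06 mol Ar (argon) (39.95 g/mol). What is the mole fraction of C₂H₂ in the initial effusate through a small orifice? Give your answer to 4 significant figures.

Effusion rate of each component ∝ n_i/√M_i (partial pressure × 1/√M).
So x_C₂H₂ in the escaping gas = (n_C₂H₂/√M_C₂H₂) / Σ(n_i/√M_i)
= (2.71/√26.04) / (2.71/√26.04 + 2.06/√39.95) = 0.5311/(0.5311 + 0.3259) = 0.6197.

0.6197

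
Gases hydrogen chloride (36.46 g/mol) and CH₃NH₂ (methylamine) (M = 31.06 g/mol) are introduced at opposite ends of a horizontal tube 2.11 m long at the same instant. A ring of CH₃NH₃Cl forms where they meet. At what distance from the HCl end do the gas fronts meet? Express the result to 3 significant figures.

Distances travelled in equal time are proportional to diffusion rates, so d_HCl/d_CH₃NH₂ = √(M_CH₃NH₂/M_HCl) = √(31.06/36.46) = 0.9230.
With d_HCl + d_CH₃NH₂ = 2.11 m, d_CH₃NH₂ = 2.11/(1 + 0.9230) = 1.097 m.
d_HCl = 2.11 − 1.097 = 1.01 m.

1.01 m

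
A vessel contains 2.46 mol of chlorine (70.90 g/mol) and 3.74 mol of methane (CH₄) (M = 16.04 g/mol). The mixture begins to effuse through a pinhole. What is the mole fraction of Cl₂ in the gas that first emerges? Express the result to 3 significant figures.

Each component's effusion rate ∝ (its partial pressure)·(1/√M) ∝ n_i/√M_i.
Mole fraction of Cl₂ in the effusate = (n_Cl₂/√M_Cl₂) / (n_Cl₂/√M_Cl₂ + n_CH₄/√M_CH₄)
= (2.46/√70.90) / (2.46/√70.90 + 3.74/√16.04) = 0.2922/(0.2922 + 0.9338) = 0.238.

0.238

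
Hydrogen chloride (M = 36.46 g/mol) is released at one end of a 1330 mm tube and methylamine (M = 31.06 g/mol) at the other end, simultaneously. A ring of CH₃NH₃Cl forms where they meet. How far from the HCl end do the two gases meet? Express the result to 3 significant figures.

Distances travelled in equal time are proportional to diffusion rates, so d_HCl/d_CH₃NH₂ = √(M_CH₃NH₂/M_HCl) = √(31.06/36.46) = 0.9230.
With d_HCl + d_CH₃NH₂ = 1330 mm, d_CH₃NH₂ = 1330/(1 + 0.9230) = 691.6 mm.
d_HCl = 1330 − 691.6 = 638 mm.

638 mm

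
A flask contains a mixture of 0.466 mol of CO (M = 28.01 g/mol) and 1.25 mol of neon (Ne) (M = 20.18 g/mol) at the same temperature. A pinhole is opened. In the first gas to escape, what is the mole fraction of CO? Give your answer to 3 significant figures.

0.240

Effusion rate of each component ∝ n_i/√M_i (partial pressure × 1/√M).
x_CO(eff) = (n_CO/√M_CO) / (n_CO/√M_CO + n_Ne/√M_Ne)
= (0.466/√28.01) / (0.466/√28.01 + 1.25/√20.18) = 0.08805/(0.08805 + 0.2783) = 0.240.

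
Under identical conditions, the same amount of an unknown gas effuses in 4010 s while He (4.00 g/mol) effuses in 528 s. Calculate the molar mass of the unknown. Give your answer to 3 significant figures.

Graham's law gives t_X/t_He = √(M_X/M_He).
4010/528 = 7.595 = √(M_X/4.00)
M_X = 4.00 × 7.595² = 4.00 × 57.68 = 231 g/mol

231 g/mol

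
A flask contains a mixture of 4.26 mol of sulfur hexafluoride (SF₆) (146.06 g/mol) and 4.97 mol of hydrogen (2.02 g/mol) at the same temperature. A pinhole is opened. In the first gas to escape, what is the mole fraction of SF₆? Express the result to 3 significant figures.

Rate_i ∝ x_i/√M_i (Graham's law weighted by mole fraction), so the effusate composition follows n_i/√M_i.
Mole fraction of SF₆ in the effusate = (n_SF₆/√M_SF₆) / (n_SF₆/√M_SF₆ + n_H₂/√M_H₂)
= (4.26/√146.06) / (4.26/√146.06 + 4.97/√2.02) = 0.3525/(0.3525 + 3.497) = 0.0916.

0.0916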